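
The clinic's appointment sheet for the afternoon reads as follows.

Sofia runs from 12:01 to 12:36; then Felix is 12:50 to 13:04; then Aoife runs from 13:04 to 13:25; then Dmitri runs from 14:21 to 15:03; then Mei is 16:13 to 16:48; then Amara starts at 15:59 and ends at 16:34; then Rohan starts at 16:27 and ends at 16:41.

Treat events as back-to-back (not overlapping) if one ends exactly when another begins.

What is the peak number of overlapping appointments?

3

Sweep the timeline, counting +1 at each start and −1 at each end (ends before starts at a tie):
12:01 start Sofia → 1
12:36 end Sofia → 0
12:50 start Felix → 1
13:04 end Felix → 0
13:04 start Aoife → 1
13:25 end Aoife → 0
14:21 start Dmitri → 1
15:03 end Dmitri → 0
15:59 start Amara → 1
16:13 start Mei → 2
16:27 start Rohan → 3
16:34 end Amara → 2
16:41 end Rohan → 1
16:48 end Mei → 0
Peak is 3, at 16:27 (Amara, Mei, Rohan).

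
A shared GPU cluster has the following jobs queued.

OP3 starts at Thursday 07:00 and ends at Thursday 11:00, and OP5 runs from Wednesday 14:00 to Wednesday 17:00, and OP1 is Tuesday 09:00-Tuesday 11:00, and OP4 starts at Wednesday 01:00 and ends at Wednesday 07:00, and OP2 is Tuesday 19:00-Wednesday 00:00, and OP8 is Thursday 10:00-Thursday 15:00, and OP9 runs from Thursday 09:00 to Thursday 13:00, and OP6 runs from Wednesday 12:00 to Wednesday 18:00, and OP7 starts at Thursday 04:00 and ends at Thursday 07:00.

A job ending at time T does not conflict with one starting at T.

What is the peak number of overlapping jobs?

3

Sort all start/end points and keep a running count:
Tuesday 09:00 start OP1 → 1
Tuesday 11:00 end OP1 → 0
Tuesday 19:00 start OP2 → 1
Wednesday 00:00 end OP2 → 0
Wednesday 01:00 start OP4 → 1
Wednesday 07:00 end OP4 → 0
Wednesday 12:00 start OP6 → 1
Wednesday 14:00 start OP5 → 2
Wednesday 17:00 end OP5 → 1
Wednesday 18:00 end OP6 → 0
Thursday 04:00 start OP7 → 1
Thursday 07:00 end OP7 → 0
Thursday 07:00 start OP3 → 1
Thursday 09:00 start OP9 → 2
Thursday 10:00 start OP8 → 3
Thursday 11:00 end OP3 → 2
Thursday 13:00 end OP9 → 1
Thursday 15:00 end OP8 → 0
Peak is 3, at Thursday 10:00 (OP3, OP8, OP9).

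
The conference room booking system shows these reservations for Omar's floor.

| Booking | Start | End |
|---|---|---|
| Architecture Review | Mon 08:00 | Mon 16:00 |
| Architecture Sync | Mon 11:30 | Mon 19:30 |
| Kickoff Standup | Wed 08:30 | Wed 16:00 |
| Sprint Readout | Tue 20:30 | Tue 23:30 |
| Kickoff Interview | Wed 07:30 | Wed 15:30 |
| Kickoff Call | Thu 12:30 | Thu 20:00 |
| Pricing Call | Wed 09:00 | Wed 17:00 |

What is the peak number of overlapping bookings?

Walk through starts and ends in time order (an end at T is processed before a start at T):
Mon 08:00 start Architecture Review → 1
Mon 11:30 start Architecture Sync → 2
Mon 16:00 end Architecture Review → 1
Mon 19:30 end Architecture Sync → 0
Tue 20:30 start Sprint Readout → 1
Tue 23:30 end Sprint Readout → 0
Wed 07:30 start Kickoff Interview → 1
Wed 08:30 start Kickoff Standup → 2
Wed 09:00 start Pricing Call → 3
Wed 15:30 end Kickoff Interview → 2
Wed 16:00 end Kickoff Standup → 1
Wed 17:00 end Pricing Call → 0
Thu 12:30 start Kickoff Call → 1
Thu 20:00 end Kickoff Call → 0
Peak is 3, at Wed 09:00 (Kickoff Interview, Kickoff Standup, Pricing Call).

3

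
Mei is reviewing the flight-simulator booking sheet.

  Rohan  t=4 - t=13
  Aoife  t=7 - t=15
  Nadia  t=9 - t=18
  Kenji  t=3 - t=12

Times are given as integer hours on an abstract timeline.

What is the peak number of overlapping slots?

4

Walk through starts and ends in time order (an end at T is processed before a start at T):
t=3 start Kenji → 1
t=4 start Rohan → 2
t=7 start Aoife → 3
t=9 start Nadia → 4
t=12 end Kenji → 3
t=13 end Rohan → 2
t=15 end Aoife → 1
t=18 end Nadia → 0
Peak is 4, at t=9 (Aoife, Kenji, Nadia, Rohan).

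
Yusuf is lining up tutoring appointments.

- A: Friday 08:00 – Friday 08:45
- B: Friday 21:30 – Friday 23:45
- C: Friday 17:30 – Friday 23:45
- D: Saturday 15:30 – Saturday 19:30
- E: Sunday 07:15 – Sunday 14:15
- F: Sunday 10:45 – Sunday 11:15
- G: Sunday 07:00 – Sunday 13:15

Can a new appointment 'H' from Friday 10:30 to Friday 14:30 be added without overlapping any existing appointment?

A: ends Friday 08:45 at or before H starts Friday 10:30 → clear.
C: starts Friday 17:30 at or after H ends Friday 14:30 → clear.
B: starts Friday 21:30 at or after H ends Friday 14:30 → clear.
D: starts Saturday 15:30 at or after H ends Friday 14:30 → clear.
G: starts Sunday 07:00 at or after H ends Friday 14:30 → clear.
E: starts Sunday 07:15 at or after H ends Friday 14:30 → clear.
F: starts Sunday 10:45 at or after H ends Friday 14:30 → clear.

Yes — the slot is free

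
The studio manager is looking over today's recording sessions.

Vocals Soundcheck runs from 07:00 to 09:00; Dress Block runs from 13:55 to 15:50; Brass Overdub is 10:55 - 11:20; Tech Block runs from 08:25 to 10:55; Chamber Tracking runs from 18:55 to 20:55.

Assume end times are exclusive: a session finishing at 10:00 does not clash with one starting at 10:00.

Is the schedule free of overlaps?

No

Sorted by start: Vocals Soundcheck, Tech Block, Brass Overdub, Dress Block, Chamber Tracking.
Tech Block starts before Vocals Soundcheck ends → Vocals Soundcheck and Tech Block overlap.
That's a conflict, so the schedule is not conflict-free.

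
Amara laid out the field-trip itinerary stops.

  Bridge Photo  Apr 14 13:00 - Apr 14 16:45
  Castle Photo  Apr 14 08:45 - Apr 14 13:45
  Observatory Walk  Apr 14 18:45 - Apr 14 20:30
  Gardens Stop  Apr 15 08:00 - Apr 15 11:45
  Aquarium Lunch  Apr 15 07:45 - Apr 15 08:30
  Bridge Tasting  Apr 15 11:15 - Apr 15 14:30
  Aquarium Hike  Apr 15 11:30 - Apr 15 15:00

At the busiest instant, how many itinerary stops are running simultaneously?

Sort all start/end points and keep a running count:
Apr 14 08:45 start Castle Photo → 1
Apr 14 13:00 start Bridge Photo → 2
Apr 14 13:45 end Castle Photo → 1
Apr 14 16:45 end Bridge Photo → 0
Apr 14 18:45 start Observatory Walk → 1
Apr 14 20:30 end Observatory Walk → 0
Apr 15 07:45 start Aquarium Lunch → 1
Apr 15 08:00 start Gardens Stop → 2
Apr 15 08:30 end Aquarium Lunch → 1
Apr 15 11:15 start Bridge Tasting → 2
Apr 15 11:30 start Aquarium Hike → 3
Apr 15 11:45 end Gardens Stop → 2
Apr 15 14:30 end Bridge Tasting → 1
Apr 15 15:00 end Aquarium Hike → 0
Peak is 3, at Apr 15 11:30 (Aquarium Hike, Bridge Tasting, Gardens Stop).

3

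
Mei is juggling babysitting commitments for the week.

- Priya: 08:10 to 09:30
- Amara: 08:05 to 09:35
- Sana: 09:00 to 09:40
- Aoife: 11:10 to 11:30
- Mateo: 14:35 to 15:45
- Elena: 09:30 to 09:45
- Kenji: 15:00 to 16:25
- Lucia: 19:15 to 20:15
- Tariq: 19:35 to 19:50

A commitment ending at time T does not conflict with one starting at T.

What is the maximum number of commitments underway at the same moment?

Sweep the timeline, counting +1 at each start and −1 at each end (ends before starts at a tie):
08:05 start Amara → 1
08:10 start Priya → 2
09:00 start Sana → 3
09:30 end Priya → 2
09:30 start Elena → 3
09:35 end Amara → 2
09:40 end Sana → 1
09:45 end Elena → 0
11:10 start Aoife → 1
11:30 end Aoife → 0
14:35 start Mateo → 1
15:00 start Kenji → 2
15:45 end Mateo → 1
16:25 end Kenji → 0
19:15 start Lucia → 1
19:35 start Tariq → 2
19:50 end Tariq → 1
20:15 end Lucia → 0
Peak is 3, at 09:00 (Amara, Priya, Sana).

3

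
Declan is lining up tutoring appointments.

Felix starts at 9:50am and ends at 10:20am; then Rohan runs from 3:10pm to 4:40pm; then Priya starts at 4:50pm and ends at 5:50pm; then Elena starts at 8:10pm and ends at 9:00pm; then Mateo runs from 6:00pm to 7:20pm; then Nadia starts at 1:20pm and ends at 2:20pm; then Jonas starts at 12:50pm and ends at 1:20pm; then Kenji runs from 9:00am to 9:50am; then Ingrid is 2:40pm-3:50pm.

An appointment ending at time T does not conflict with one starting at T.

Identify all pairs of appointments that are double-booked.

Sorted by start: Kenji, Felix, Jonas, Nadia, Ingrid, Rohan, Priya, Mateo, Elena.
Felix starts exactly when Kenji ends (back-to-back, no overlap), so Kenji has no further overlaps.
Jonas starts after Felix ends, so Felix has no further overlaps.
Nadia starts exactly when Jonas ends (back-to-back, no overlap), so Jonas has no further overlaps.
Ingrid starts after Nadia ends, so Nadia has no further overlaps.
Rohan starts before Ingrid ends → Ingrid and Rohan overlap.
Priya starts after Ingrid ends, so Ingrid has no further overlaps.
Priya starts after Rohan ends, so Rohan has no further overlaps.
Mateo starts after Priya ends, so Priya has no further overlaps.
Elena starts after Mateo ends.

Ingrid & Rohan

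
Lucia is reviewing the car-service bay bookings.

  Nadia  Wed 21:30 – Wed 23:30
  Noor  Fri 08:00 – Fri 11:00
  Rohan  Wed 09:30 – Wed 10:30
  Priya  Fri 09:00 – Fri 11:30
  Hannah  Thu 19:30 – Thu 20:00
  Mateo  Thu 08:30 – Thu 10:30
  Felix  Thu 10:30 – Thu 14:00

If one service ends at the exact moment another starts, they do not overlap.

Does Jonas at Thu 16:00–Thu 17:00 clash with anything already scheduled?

No — it doesn't clash with anything

Rohan: ends Wed 10:30 at or before Jonas starts Thu 16:00 → clear.
Nadia: ends Wed 23:30 at or before Jonas starts Thu 16:00 → clear.
Mateo: ends Thu 10:30 at or before Jonas starts Thu 16:00 → clear.
Felix: ends Thu 14:00 at or before Jonas starts Thu 16:00 → clear.
Hannah: starts Thu 19:30 at or after Jonas ends Thu 17:00 → clear.
Noor: starts Fri 08:00 at or after Jonas ends Thu 17:00 → clear.
Priya: starts Fri 09:00 at or after Jonas ends Thu 17:00 → clear.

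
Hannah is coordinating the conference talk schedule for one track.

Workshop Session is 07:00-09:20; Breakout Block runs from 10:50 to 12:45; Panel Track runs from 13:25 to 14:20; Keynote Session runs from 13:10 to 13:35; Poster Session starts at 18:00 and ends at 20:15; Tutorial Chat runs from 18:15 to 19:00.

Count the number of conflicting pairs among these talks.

2

Sorted by start: Workshop Session, Breakout Block, Keynote Session, Panel Track, Poster Session, Tutorial Chat.
Breakout Block starts after Workshop Session ends, so Workshop Session has no further overlaps.
Keynote Session starts after Breakout Block ends, so Breakout Block has no further overlaps.
Panel Track starts before Keynote Session ends → Keynote Session and Panel Track overlap.
Poster Session starts after Keynote Session ends, so Keynote Session has no further overlaps.
Poster Session starts after Panel Track ends, so Panel Track has no further overlaps.
Tutorial Chat starts before Poster Session ends → Poster Session and Tutorial Chat overlap.
Overlapping pairs: Keynote Session & Panel Track, Poster Session & Tutorial Chat — 2 in total.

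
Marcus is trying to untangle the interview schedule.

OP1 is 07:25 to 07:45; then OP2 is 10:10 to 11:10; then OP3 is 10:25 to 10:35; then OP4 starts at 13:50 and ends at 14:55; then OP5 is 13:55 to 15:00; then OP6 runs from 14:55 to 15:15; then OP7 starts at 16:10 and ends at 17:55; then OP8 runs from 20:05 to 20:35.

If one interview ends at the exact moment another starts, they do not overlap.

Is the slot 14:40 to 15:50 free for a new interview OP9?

No — it overlaps OP4, OP5, OP6

OP1: ends 07:45 at or before OP9 starts 14:40 → clear.
OP2: ends 11:10 at or before OP9 starts 14:40 → clear.
OP3: ends 10:35 at or before OP9 starts 14:40 → clear.
OP4: starts 13:50 before OP9 ends 15:50, and ends 14:55 after OP9 starts 14:40 → overlap.
OP5: starts 13:55 before OP9 ends 15:50, and ends 15:00 after OP9 starts 14:40 → overlap.
OP6: starts 14:55 before OP9 ends 15:50, and ends 15:15 after OP9 starts 14:40 → overlap.
OP7: starts 16:10 at or after OP9 ends 15:50 → clear.
OP8: starts 20:05 at or after OP9 ends 15:50 → clear.
OP9 overlaps OP4, OP5, OP6.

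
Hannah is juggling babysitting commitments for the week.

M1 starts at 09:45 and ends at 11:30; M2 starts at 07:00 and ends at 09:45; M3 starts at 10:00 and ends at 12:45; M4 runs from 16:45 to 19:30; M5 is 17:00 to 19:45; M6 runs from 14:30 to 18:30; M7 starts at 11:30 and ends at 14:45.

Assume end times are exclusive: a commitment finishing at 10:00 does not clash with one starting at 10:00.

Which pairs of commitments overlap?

M1 & M3, M3 & M7, M4 & M5, M4 & M6, M5 & M6, M6 & M7

Sorted by start: M2, M1, M3, M7, M6, M4, M5.
M1 starts exactly when M2 ends (back-to-back, no overlap) — done with M2.
M3 starts before M1 ends → M1 and M3 overlap.
M7 starts exactly when M1 ends (back-to-back, no overlap) — done with M1.
M7 starts before M3 ends → M3 and M7 overlap.
M6 starts after M3 ends — done with M3.
M6 starts before M7 ends → M7 and M6 overlap.
M4 starts after M7 ends — done with M7.
M4 starts before M6 ends → M6 and M4 overlap.
M5 starts before M6 ends → M6 and M5 overlap.
M5 starts before M4 ends → M4 and M5 overlap.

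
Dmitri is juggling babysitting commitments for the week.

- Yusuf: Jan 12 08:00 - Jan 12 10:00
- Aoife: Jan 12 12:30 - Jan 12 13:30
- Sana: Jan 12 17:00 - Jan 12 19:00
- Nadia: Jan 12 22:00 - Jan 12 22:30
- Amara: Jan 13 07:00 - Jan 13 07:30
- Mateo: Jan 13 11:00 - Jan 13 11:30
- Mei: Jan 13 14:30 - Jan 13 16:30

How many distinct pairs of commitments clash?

0

Two intervals overlap when each starts before the other ends.
Sorted by start: Yusuf, Aoife, Sana, Nadia, Amara, Mateo, Mei.
Aoife starts after Yusuf ends — done with Yusuf.
Sana starts after Aoife ends — done with Aoife.
Nadia starts after Sana ends — done with Sana.
Amara starts after Nadia ends — done with Nadia.
Mateo starts after Amara ends — done with Amara.
Mei starts after Mateo ends.
No pair overlaps.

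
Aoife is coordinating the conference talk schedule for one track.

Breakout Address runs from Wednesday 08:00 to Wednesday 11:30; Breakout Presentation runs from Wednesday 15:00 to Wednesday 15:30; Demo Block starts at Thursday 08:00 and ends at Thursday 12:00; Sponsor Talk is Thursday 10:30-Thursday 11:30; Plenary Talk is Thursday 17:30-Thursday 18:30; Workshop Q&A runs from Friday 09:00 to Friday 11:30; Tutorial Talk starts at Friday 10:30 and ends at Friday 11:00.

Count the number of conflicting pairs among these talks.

Sorted by start: Breakout Address, Breakout Presentation, Demo Block, Sponsor Talk, Plenary Talk, Workshop Q&A, Tutorial Talk.
Breakout Presentation starts after Breakout Address ends; Breakout Address is clear from here.
Demo Block starts after Breakout Presentation ends; Breakout Presentation is clear from here.
Sponsor Talk starts before Demo Block ends → Demo Block and Sponsor Talk overlap.
Plenary Talk starts after Demo Block ends; Demo Block is clear from here.
Plenary Talk starts after Sponsor Talk ends; Sponsor Talk is clear from here.
Workshop Q&A starts after Plenary Talk ends; Plenary Talk is clear from here.
Tutorial Talk starts before Workshop Q&A ends → Workshop Q&A and Tutorial Talk overlap.
Overlapping pairs: Demo Block & Sponsor Talk, Tutorial Talk & Workshop Q&A — 2 in total.

2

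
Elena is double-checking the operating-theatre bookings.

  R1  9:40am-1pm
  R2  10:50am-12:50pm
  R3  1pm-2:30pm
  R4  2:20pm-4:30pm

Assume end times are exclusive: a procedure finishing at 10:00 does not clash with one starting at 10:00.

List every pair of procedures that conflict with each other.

Two intervals overlap when each starts before the other ends.
Sorted by start: R1, R2, R3, R4.
R2 starts before R1 ends → R1 and R2 overlap.
R3 starts exactly when R1 ends (back-to-back, no overlap), so R1 has no further overlaps.
R3 starts after R2 ends, so R2 has no further overlaps.
R4 starts before R3 ends → R3 and R4 overlap.

R1 & R2, R3 & R4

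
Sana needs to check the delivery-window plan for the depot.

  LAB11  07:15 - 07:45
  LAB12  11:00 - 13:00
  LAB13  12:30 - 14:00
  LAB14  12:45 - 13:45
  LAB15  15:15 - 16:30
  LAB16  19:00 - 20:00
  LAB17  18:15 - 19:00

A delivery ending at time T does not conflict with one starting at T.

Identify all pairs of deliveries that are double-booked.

Sorted by start: LAB11, LAB12, LAB13, LAB14, LAB15, LAB17, LAB16.
LAB12 starts after LAB11 ends, so nothing later overlaps LAB11 either.
LAB13 starts before LAB12 ends → LAB12 and LAB13 overlap.
LAB14 starts before LAB12 ends → LAB12 and LAB14 overlap.
LAB15 starts after LAB12 ends, so nothing later overlaps LAB12 either.
LAB14 starts before LAB13 ends → LAB13 and LAB14 overlap.
LAB15 starts after LAB13 ends, so nothing later overlaps LAB13 either.
LAB15 starts after LAB14 ends, so nothing later overlaps LAB14 either.
LAB17 starts after LAB15 ends, so nothing later overlaps LAB15 either.
LAB16 starts exactly when LAB17 ends (back-to-back, no overlap).

LAB12 & LAB13, LAB12 & LAB14, LAB13 & LAB14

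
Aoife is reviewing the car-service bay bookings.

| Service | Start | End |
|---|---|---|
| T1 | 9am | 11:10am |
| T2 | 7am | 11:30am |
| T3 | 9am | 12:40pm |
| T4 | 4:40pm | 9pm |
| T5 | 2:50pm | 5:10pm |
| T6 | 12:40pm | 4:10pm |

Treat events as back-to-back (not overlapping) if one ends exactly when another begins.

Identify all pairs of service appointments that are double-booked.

T1 & T2, T1 & T3, T2 & T3, T4 & T5, T5 & T6

Two intervals overlap when each starts before the other ends.
Sorted by start: T2, T1, T3, T6, T5, T4.
T1 starts before T2 ends → T2 and T1 overlap.
T3 starts before T2 ends → T2 and T3 overlap.
T6 starts after T2 ends, so T2 has no further overlaps.
T3 starts before T1 ends → T1 and T3 overlap.
T6 starts after T1 ends, so T1 has no further overlaps.
T6 starts exactly when T3 ends (back-to-back, no overlap), so T3 has no further overlaps.
T5 starts before T6 ends → T6 and T5 overlap.
T4 starts after T6 ends.
T4 starts before T5 ends → T5 and T4 overlap.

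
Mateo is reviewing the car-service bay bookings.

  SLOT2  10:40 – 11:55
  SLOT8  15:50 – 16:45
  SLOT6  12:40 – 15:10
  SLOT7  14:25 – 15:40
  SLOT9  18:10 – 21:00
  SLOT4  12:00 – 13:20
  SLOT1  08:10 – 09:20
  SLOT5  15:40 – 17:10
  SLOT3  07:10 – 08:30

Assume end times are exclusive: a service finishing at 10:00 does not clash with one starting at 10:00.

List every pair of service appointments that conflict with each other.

SLOT1 & SLOT3, SLOT4 & SLOT6, SLOT5 & SLOT8, SLOT6 & SLOT7

Sorted by start: SLOT3, SLOT1, SLOT2, SLOT4, SLOT6, SLOT7, SLOT5, SLOT8, SLOT9.
SLOT1 starts before SLOT3 ends → SLOT3 and SLOT1 overlap.
SLOT2 starts after SLOT3 ends, so SLOT3 has no further overlaps.
SLOT2 starts after SLOT1 ends, so SLOT1 has no further overlaps.
SLOT4 starts after SLOT2 ends, so SLOT2 has no further overlaps.
SLOT6 starts before SLOT4 ends → SLOT4 and SLOT6 overlap.
SLOT7 starts after SLOT4 ends, so SLOT4 has no further overlaps.
SLOT7 starts before SLOT6 ends → SLOT6 and SLOT7 overlap.
SLOT5 starts after SLOT6 ends, so SLOT6 has no further overlaps.
SLOT5 starts exactly when SLOT7 ends (back-to-back, no overlap), so SLOT7 has no further overlaps.
SLOT8 starts before SLOT5 ends → SLOT5 and SLOT8 overlap.
SLOT9 starts after SLOT5 ends.
SLOT9 starts after SLOT8 ends.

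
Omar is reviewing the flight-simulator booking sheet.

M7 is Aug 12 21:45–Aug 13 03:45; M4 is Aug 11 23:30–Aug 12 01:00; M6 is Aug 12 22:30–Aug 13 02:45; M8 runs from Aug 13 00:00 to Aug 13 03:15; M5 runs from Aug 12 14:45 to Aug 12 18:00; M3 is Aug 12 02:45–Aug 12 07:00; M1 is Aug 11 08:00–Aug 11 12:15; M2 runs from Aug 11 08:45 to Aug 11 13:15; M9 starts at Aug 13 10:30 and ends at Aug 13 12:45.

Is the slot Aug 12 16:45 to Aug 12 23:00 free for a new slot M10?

No — it overlaps M5, M6, M7

M1: ends Aug 11 12:15 at or before M10 starts Aug 12 16:45 → clear.
M2: ends Aug 11 13:15 at or before M10 starts Aug 12 16:45 → clear.
M4: ends Aug 12 01:00 at or before M10 starts Aug 12 16:45 → clear.
M3: ends Aug 12 07:00 at or before M10 starts Aug 12 16:45 → clear.
M5: starts Aug 12 14:45 before M10 ends Aug 12 23:00, and ends Aug 12 18:00 after M10 starts Aug 12 16:45 → overlap.
M7: starts Aug 12 21:45 before M10 ends Aug 12 23:00, and ends Aug 13 03:45 after M10 starts Aug 12 16:45 → overlap.
M6: starts Aug 12 22:30 before M10 ends Aug 12 23:00, and ends Aug 13 02:45 after M10 starts Aug 12 16:45 → overlap.
M8: starts Aug 13 00:00 at or after M10 ends Aug 12 23:00 → clear.
M9: starts Aug 13 10:30 at or after M10 ends Aug 12 23:00 → clear.
M10 overlaps M5, M6, M7.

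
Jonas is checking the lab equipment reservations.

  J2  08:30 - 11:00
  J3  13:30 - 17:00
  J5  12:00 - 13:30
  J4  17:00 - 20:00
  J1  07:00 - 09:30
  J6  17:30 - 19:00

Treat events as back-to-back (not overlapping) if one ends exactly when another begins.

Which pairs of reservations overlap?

Sorted by start: J1, J2, J5, J3, J4, J6.
J2 starts before J1 ends → J1 and J2 overlap.
J5 starts after J1 ends, so nothing later overlaps J1 either.
J5 starts after J2 ends, so nothing later overlaps J2 either.
J3 starts exactly when J5 ends (back-to-back, no overlap), so nothing later overlaps J5 either.
J4 starts exactly when J3 ends (back-to-back, no overlap), so nothing later overlaps J3 either.
J6 starts before J4 ends → J4 and J6 overlap.

J1 & J2, J4 & J6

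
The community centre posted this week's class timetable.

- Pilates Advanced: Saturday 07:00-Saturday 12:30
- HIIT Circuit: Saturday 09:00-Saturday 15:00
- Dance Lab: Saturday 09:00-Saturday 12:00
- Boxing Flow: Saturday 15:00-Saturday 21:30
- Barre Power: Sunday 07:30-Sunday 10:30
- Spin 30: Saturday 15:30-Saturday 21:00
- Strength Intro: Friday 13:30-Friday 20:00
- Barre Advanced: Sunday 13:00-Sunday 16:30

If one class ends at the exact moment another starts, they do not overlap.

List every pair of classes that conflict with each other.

Sorted by start: Strength Intro, Pilates Advanced, Dance Lab, HIIT Circuit, Boxing Flow, Spin 30, Barre Power, Barre Advanced.
Pilates Advanced starts after Strength Intro ends, so nothing later overlaps Strength Intro either.
Dance Lab starts before Pilates Advanced ends → Pilates Advanced and Dance Lab overlap.
HIIT Circuit starts before Pilates Advanced ends → Pilates Advanced and HIIT Circuit overlap.
Boxing Flow starts after Pilates Advanced ends, so nothing later overlaps Pilates Advanced either.
HIIT Circuit starts before Dance Lab ends → Dance Lab and HIIT Circuit overlap.
Boxing Flow starts after Dance Lab ends, so nothing later overlaps Dance Lab either.
Boxing Flow starts exactly when HIIT Circuit ends (back-to-back, no overlap), so nothing later overlaps HIIT Circuit either.
Spin 30 starts before Boxing Flow ends → Boxing Flow and Spin 30 overlap.
Barre Power starts after Boxing Flow ends, so nothing later overlaps Boxing Flow either.
Barre Power starts after Spin 30 ends, so nothing later overlaps Spin 30 either.
Barre Advanced starts after Barre Power ends.

Boxing Flow & Spin 30, Dance Lab & HIIT Circuit, Dance Lab & Pilates Advanced, HIIT Circuit & Pilates Advanced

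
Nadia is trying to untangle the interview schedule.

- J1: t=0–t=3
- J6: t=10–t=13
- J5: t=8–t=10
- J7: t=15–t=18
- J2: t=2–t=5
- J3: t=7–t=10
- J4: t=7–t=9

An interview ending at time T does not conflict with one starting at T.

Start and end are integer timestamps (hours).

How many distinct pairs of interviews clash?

4

Sorted by start: J1, J2, J3, J4, J5, J6, J7.
J2 starts before J1 ends → J1 and J2 overlap.
J3 starts after J1 ends, so nothing later overlaps J1 either.
J3 starts after J2 ends, so nothing later overlaps J2 either.
J4 starts before J3 ends → J3 and J4 overlap.
J5 starts before J3 ends → J3 and J5 overlap.
J6 starts exactly when J3 ends (back-to-back, no overlap), so nothing later overlaps J3 either.
J5 starts before J4 ends → J4 and J5 overlap.
J6 starts after J4 ends, so nothing later overlaps J4 either.
J6 starts exactly when J5 ends (back-to-back, no overlap), so nothing later overlaps J5 either.
J7 starts after J6 ends.
Overlapping pairs: J1 & J2, J3 & J4, J3 & J5, J4 & J5 — 4 in total.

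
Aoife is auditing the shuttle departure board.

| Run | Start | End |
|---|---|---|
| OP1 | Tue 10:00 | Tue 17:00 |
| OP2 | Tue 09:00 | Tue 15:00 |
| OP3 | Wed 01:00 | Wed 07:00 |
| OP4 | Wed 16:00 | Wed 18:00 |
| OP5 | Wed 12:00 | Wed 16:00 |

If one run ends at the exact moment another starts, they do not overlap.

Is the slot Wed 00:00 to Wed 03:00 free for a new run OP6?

No — it overlaps OP3

OP2: ends Tue 15:00 at or before OP6 starts Wed 00:00 → clear.
OP1: ends Tue 17:00 at or before OP6 starts Wed 00:00 → clear.
OP3: starts Wed 01:00 before OP6 ends Wed 03:00, and ends Wed 07:00 after OP6 starts Wed 00:00 → overlap.
OP5: starts Wed 12:00 at or after OP6 ends Wed 03:00 → clear.
OP4: starts Wed 16:00 at or after OP6 ends Wed 03:00 → clear.
OP6 overlaps OP3.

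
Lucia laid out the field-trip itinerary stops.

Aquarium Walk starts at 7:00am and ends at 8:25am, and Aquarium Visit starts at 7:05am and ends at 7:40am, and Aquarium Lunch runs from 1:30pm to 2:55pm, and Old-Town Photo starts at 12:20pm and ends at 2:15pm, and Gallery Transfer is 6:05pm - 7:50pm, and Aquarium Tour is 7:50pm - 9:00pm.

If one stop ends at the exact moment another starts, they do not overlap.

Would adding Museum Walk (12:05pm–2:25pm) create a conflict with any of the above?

Yes — it overlaps Aquarium Lunch, Old-Town Photo

Aquarium Walk: ends 8:25am at or before Museum Walk starts 12:05pm → clear.
Aquarium Visit: ends 7:40am at or before Museum Walk starts 12:05pm → clear.
Old-Town Photo: starts 12:20pm before Museum Walk ends 2:25pm, and ends 2:15pm after Museum Walk starts 12:05pm → overlap.
Aquarium Lunch: starts 1:30pm before Museum Walk ends 2:25pm, and ends 2:55pm after Museum Walk starts 12:05pm → overlap.
Gallery Transfer: starts 6:05pm at or after Museum Walk ends 2:25pm → clear.
Aquarium Tour: starts 7:50pm at or after Museum Walk ends 2:25pm → clear.
Museum Walk overlaps Aquarium Lunch, Old-Town Photo.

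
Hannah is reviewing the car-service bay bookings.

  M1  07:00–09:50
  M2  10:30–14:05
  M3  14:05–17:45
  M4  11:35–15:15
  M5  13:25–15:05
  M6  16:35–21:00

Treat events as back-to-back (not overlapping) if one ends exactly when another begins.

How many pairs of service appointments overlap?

Sorted by start: M1, M2, M4, M5, M3, M6.
M2 starts after M1 ends, so M1 has no further overlaps.
M4 starts before M2 ends → M2 and M4 overlap.
M5 starts before M2 ends → M2 and M5 overlap.
M3 starts exactly when M2 ends (back-to-back, no overlap), so M2 has no further overlaps.
M5 starts before M4 ends → M4 and M5 overlap.
M3 starts before M4 ends → M4 and M3 overlap.
M6 starts after M4 ends.
M3 starts before M5 ends → M5 and M3 overlap.
M6 starts after M5 ends.
M6 starts before M3 ends → M3 and M6 overlap.
Overlapping pairs: M2 & M4, M2 & M5, M3 & M4, M3 & M5, M3 & M6, M4 & M5 — 6 in total.

6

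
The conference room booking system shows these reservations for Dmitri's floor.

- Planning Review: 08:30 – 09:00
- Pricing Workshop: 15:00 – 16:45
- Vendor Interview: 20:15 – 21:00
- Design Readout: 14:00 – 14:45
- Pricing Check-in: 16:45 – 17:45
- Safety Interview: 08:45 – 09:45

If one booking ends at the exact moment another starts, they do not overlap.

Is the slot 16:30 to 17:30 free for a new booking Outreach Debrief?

Planning Review: ends 09:00 at or before Outreach Debrief starts 16:30 → clear.
Safety Interview: ends 09:45 at or before Outreach Debrief starts 16:30 → clear.
Design Readout: ends 14:45 at or before Outreach Debrief starts 16:30 → clear.
Pricing Workshop: starts 15:00 before Outreach Debrief ends 17:30, and ends 16:45 after Outreach Debrief starts 16:30 → overlap.
Pricing Check-in: starts 16:45 before Outreach Debrief ends 17:30, and ends 17:45 after Outreach Debrief starts 16:30 → overlap.
Vendor Interview: starts 20:15 at or after Outreach Debrief ends 17:30 → clear.
Outreach Debrief overlaps Pricing Check-in, Pricing Workshop.

No — it overlaps Pricing Check-in, Pricing Workshop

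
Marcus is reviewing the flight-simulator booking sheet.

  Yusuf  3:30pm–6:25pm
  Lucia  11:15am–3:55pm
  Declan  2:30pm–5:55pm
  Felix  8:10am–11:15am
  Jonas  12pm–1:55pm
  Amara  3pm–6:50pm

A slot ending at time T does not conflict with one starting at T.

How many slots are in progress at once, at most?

Sweep the timeline, counting +1 at each start and −1 at each end (ends before starts at a tie):
8:10am start Felix → 1
11:15am end Felix → 0
11:15am start Lucia → 1
12pm start Jonas → 2
1:55pm end Jonas → 1
2:30pm start Declan → 2
3pm start Amara → 3
3:30pm start Yusuf → 4
3:55pm end Lucia → 3
5:55pm end Declan → 2
6:25pm end Yusuf → 1
6:50pm end Amara → 0
Peak is 4, at 3:30pm (Amara, Declan, Lucia, Yusuf).

4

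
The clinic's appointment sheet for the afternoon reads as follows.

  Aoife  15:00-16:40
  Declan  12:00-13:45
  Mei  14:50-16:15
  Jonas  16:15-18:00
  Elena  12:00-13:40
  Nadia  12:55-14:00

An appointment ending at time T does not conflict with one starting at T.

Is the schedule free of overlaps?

No

Two intervals overlap when each starts before the other ends.
Sorted by start: Declan, Elena, Nadia, Mei, Aoife, Jonas.
Elena starts before Declan ends → Declan and Elena overlap.
That's a conflict, so the schedule is not conflict-free.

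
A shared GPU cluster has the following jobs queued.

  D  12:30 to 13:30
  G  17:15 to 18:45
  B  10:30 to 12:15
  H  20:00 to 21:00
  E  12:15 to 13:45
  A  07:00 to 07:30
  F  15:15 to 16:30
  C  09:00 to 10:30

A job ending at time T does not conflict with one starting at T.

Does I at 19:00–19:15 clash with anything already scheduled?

No — it doesn't clash with anything

A: ends 07:30 at or before I starts 19:00 → clear.
C: ends 10:30 at or before I starts 19:00 → clear.
B: ends 12:15 at or before I starts 19:00 → clear.
E: ends 13:45 at or before I starts 19:00 → clear.
D: ends 13:30 at or before I starts 19:00 → clear.
F: ends 16:30 at or before I starts 19:00 → clear.
G: ends 18:45 at or before I starts 19:00 → clear.
H: starts 20:00 at or after I ends 19:15 → clear.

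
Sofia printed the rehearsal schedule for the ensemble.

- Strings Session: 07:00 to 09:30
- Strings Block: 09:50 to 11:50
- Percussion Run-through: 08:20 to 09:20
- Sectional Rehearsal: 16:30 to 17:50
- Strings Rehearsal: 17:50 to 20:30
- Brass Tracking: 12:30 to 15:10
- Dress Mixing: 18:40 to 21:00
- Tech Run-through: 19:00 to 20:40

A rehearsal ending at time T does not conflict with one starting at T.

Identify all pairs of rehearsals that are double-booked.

Sorted by start: Strings Session, Percussion Run-through, Strings Block, Brass Tracking, Sectional Rehearsal, Strings Rehearsal, Dress Mixing, Tech Run-through.
Percussion Run-through starts before Strings Session ends → Strings Session and Percussion Run-through overlap.
Strings Block starts after Strings Session ends, so nothing later overlaps Strings Session either.
Strings Block starts after Percussion Run-through ends, so nothing later overlaps Percussion Run-through either.
Brass Tracking starts after Strings Block ends, so nothing later overlaps Strings Block either.
Sectional Rehearsal starts after Brass Tracking ends, so nothing later overlaps Brass Tracking either.
Strings Rehearsal starts exactly when Sectional Rehearsal ends (back-to-back, no overlap), so nothing later overlaps Sectional Rehearsal either.
Dress Mixing starts before Strings Rehearsal ends → Strings Rehearsal and Dress Mixing overlap.
Tech Run-through starts before Strings Rehearsal ends → Strings Rehearsal and Tech Run-through overlap.
Tech Run-through starts before Dress Mixing ends → Dress Mixing and Tech Run-through overlap.

Dress Mixing & Strings Rehearsal, Dress Mixing & Tech Run-through, Percussion Run-through & Strings Session, Strings Rehearsal & Tech Run-through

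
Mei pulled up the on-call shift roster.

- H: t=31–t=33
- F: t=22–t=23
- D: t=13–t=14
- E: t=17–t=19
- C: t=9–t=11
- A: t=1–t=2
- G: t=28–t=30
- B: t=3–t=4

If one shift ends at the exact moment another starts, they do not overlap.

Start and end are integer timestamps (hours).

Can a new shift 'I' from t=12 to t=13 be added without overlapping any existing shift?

Yes — the slot is free

A: ends t=2 at or before I starts t=12 → clear.
B: ends t=4 at or before I starts t=12 → clear.
C: ends t=11 at or before I starts t=12 → clear.
D: starts t=13 at or after I ends t=13 → clear.
E: starts t=17 at or after I ends t=13 → clear.
F: starts t=22 at or after I ends t=13 → clear.
G: starts t=28 at or after I ends t=13 → clear.
H: starts t=31 at or after I ends t=13 → clear.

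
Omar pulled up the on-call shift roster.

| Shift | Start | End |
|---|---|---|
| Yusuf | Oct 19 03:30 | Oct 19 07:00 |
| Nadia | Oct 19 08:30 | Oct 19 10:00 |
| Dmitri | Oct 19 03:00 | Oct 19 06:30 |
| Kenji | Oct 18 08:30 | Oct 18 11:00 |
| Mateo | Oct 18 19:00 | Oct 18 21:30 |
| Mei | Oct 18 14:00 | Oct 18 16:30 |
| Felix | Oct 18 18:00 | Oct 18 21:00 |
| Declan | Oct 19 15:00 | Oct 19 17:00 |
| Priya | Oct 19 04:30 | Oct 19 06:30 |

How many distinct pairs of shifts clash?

Sorted by start: Kenji, Mei, Felix, Mateo, Dmitri, Yusuf, Priya, Nadia, Declan.
Mei starts after Kenji ends, so Kenji has no further overlaps.
Felix starts after Mei ends, so Mei has no further overlaps.
Mateo starts before Felix ends → Felix and Mateo overlap.
Dmitri starts after Felix ends, so Felix has no further overlaps.
Dmitri starts after Mateo ends, so Mateo has no further overlaps.
Yusuf starts before Dmitri ends → Dmitri and Yusuf overlap.
Priya starts before Dmitri ends → Dmitri and Priya overlap.
Nadia starts after Dmitri ends, so Dmitri has no further overlaps.
Priya starts before Yusuf ends → Yusuf and Priya overlap.
Nadia starts after Yusuf ends, so Yusuf has no further overlaps.
Nadia starts after Priya ends, so Priya has no further overlaps.
Declan starts after Nadia ends.
Overlapping pairs: Dmitri & Priya, Dmitri & Yusuf, Felix & Mateo, Priya & Yusuf — 4 in total.

4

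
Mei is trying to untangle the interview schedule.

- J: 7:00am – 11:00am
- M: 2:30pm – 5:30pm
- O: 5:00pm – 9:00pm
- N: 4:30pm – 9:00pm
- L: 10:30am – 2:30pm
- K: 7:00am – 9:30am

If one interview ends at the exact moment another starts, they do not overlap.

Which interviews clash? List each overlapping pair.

J & K, J & L, M & N, M & O, N & O

Check each pair: they overlap iff neither finishes before the other starts.
Sorted by start: J, K, L, M, N, O.
K starts before J ends → J and K overlap.
L starts before J ends → J and L overlap.
M starts after J ends; J is clear from here.
L starts after K ends; K is clear from here.
M starts exactly when L ends (back-to-back, no overlap); L is clear from here.
N starts before M ends → M and N overlap.
O starts before M ends → M and O overlap.
O starts before N ends → N and O overlap.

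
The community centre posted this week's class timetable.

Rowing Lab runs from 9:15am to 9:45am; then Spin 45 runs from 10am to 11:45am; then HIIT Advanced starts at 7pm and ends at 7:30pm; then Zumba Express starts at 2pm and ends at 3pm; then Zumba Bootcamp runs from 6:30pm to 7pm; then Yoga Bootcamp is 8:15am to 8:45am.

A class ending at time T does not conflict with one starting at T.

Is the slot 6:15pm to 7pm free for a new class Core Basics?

Yoga Bootcamp: ends 8:45am at or before Core Basics starts 6:15pm → clear.
Rowing Lab: ends 9:45am at or before Core Basics starts 6:15pm → clear.
Spin 45: ends 11:45am at or before Core Basics starts 6:15pm → clear.
Zumba Express: ends 3pm at or before Core Basics starts 6:15pm → clear.
Zumba Bootcamp: starts 6:30pm before Core Basics ends 7pm, and ends 7pm after Core Basics starts 6:15pm → overlap.
HIIT Advanced: starts 7pm at or after Core Basics ends 7pm → clear.
Core Basics overlaps Zumba Bootcamp.

No — it overlaps Zumba Bootcamp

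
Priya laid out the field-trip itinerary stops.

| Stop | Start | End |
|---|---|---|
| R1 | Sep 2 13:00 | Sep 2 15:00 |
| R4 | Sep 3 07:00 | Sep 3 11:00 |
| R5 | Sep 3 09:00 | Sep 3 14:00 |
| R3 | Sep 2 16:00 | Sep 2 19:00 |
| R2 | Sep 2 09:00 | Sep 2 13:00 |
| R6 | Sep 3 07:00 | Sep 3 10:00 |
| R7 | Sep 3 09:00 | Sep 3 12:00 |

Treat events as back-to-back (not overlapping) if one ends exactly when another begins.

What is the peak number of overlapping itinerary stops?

4

Walk through starts and ends in time order (an end at T is processed before a start at T):
Sep 2 09:00 start R2 → 1
Sep 2 13:00 end R2 → 0
Sep 2 13:00 start R1 → 1
Sep 2 15:00 end R1 → 0
Sep 2 16:00 start R3 → 1
Sep 2 19:00 end R3 → 0
Sep 3 07:00 start R4 → 1
Sep 3 07:00 start R6 → 2
Sep 3 09:00 start R5 → 3
Sep 3 09:00 start R7 → 4
Sep 3 10:00 end R6 → 3
Sep 3 11:00 end R4 → 2
Sep 3 12:00 end R7 → 1
Sep 3 14:00 end R5 → 0
Peak is 4, at Sep 3 09:00 (R4, R5, R6, R7).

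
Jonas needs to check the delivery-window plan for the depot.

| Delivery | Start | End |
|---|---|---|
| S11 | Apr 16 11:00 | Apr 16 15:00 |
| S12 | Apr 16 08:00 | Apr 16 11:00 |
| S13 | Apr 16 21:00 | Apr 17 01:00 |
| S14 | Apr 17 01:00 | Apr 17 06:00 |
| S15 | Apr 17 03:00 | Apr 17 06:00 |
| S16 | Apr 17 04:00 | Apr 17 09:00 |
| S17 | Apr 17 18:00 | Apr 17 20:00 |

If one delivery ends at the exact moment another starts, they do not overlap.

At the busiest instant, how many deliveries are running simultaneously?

Sweep the timeline, counting +1 at each start and −1 at each end (ends before starts at a tie):
Apr 16 08:00 start S12 → 1
Apr 16 11:00 end S12 → 0
Apr 16 11:00 start S11 → 1
Apr 16 15:00 end S11 → 0
Apr 16 21:00 start S13 → 1
Apr 17 01:00 end S13 → 0
Apr 17 01:00 start S14 → 1
Apr 17 03:00 start S15 → 2
Apr 17 04:00 start S16 → 3
Apr 17 06:00 end S14 → 2
Apr 17 06:00 end S15 → 1
Apr 17 09:00 end S16 → 0
Apr 17 18:00 start S17 → 1
Apr 17 20:00 end S17 → 0
Peak is 3, at Apr 17 04:00 (S14, S15, S16).

3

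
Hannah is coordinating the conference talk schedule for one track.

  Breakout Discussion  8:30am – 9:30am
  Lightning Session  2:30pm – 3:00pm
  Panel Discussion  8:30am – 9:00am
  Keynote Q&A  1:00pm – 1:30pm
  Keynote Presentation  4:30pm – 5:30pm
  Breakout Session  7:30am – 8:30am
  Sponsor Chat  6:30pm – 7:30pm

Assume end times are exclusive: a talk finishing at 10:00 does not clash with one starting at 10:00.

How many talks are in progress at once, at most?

2

Walk through starts and ends in time order (an end at T is processed before a start at T):
7:30am start Breakout Session → 1
8:30am end Breakout Session → 0
8:30am start Breakout Discussion → 1
8:30am start Panel Discussion → 2
9:00am end Panel Discussion → 1
9:30am end Breakout Discussion → 0
1:00pm start Keynote Q&A → 1
1:30pm end Keynote Q&A → 0
2:30pm start Lightning Session → 1
3:00pm end Lightning Session → 0
4:30pm start Keynote Presentation → 1
5:30pm end Keynote Presentation → 0
6:30pm start Sponsor Chat → 1
7:30pm end Sponsor Chat → 0
Peak is 2, at 8:30am (Breakout Discussion, Panel Discussion).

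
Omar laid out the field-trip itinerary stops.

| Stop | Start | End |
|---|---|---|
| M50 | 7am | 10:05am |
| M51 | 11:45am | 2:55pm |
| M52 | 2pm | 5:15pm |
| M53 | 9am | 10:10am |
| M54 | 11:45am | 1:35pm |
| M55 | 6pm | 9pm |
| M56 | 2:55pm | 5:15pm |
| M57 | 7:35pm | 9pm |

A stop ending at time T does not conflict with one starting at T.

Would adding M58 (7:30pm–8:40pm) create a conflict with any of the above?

M50: ends 10:05am at or before M58 starts 7:30pm → clear.
M53: ends 10:10am at or before M58 starts 7:30pm → clear.
M51: ends 2:55pm at or before M58 starts 7:30pm → clear.
M54: ends 1:35pm at or before M58 starts 7:30pm → clear.
M52: ends 5:15pm at or before M58 starts 7:30pm → clear.
M56: ends 5:15pm at or before M58 starts 7:30pm → clear.
M55: starts 6pm before M58 ends 8:40pm, and ends 9pm after M58 starts 7:30pm → overlap.
M57: starts 7:35pm before M58 ends 8:40pm, and ends 9pm after M58 starts 7:30pm → overlap.
M58 overlaps M55, M57.

Yes — it overlaps M55, M57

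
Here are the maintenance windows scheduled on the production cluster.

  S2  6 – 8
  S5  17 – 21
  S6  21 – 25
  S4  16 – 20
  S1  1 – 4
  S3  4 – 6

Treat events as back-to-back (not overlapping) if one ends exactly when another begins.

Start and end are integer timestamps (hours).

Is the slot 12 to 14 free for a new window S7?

Yes — the slot is free

S1: ends 4 at or before S7 starts 12 → clear.
S3: ends 6 at or before S7 starts 12 → clear.
S2: ends 8 at or before S7 starts 12 → clear.
S4: starts 16 at or after S7 ends 14 → clear.
S5: starts 17 at or after S7 ends 14 → clear.
S6: starts 21 at or after S7 ends 14 → clear.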